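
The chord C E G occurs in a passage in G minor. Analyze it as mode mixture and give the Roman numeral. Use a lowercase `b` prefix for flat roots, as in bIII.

IV

The root C is the diatonic 4th degree of G minor; the borrowing shows in the chord quality. Diatonically G minor has Cm (iv) on that degree; C–E–G is instead the major chord native to G major, so it takes the label IV.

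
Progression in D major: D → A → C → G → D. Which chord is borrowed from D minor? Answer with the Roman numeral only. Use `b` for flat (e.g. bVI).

bVII

In D major the diatonic chords are D, Em, F#m, G, A, Bm, C#dim. D, A and G are all diatonic. C (C–E–G) is not: scale degree 7 in D major carries C#dim (vii°). In D minor the chord on that degree is C, so here it functions as bVII, borrowed from the parallel minor.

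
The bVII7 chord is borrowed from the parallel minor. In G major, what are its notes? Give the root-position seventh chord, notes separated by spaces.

Scale degree 7 in G major is F#. bVII7 uses the lowered form, F, taken from G minor. In G minor the chord on F is F–A–C–Eb.

F A C Eb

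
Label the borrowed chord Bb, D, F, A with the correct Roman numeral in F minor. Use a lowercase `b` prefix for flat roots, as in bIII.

Bb is scale degree 4 in F minor. Bb–D–F–A is a major-seventh chord — the form found in F major, not the diatonic iv (Bbm). Borrowed into F minor it is written IVmaj7.

IVmaj7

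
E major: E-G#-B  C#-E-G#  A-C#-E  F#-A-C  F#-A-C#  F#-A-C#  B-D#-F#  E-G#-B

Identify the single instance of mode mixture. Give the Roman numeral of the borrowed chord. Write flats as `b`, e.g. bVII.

The diatonic triads in E major are E, F#m, G#m, A, B, C#m, D#dim. Of the given chords, E–G#–B = E, C#–E–G# = C#m, A–C#–E = A, F#–A–C# = F#m and B–D#–F# = B are diatonic. F#–A–C is not: scale degree 2 in E major carries F#m (ii). In E minor the chord on that degree is F#dim, so here it functions as ii°, borrowed from the parallel minor.

ii°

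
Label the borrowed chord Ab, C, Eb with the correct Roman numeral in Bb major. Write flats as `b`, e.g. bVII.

In Bb major scale degree 7 is A; Ab is its lowered form, from Bb minor. Diatonically Bb major has Adim (vii°) on that degree; Ab–C–Eb is instead the major chord native to Bb minor, so it takes the label bVII.

bVII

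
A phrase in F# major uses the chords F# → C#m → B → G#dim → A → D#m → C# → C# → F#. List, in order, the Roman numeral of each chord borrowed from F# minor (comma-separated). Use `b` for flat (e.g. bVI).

In F# major the diatonic chords are F#, G#m, A#m, B, C#, D#m, E#dim. F#, B, D#m and C# are all diatonic. C#m (C#–E–G#) doesn't fit — on degree 5 F# major would have C# (V). C#m is the degree-5 chord of F# minor, so it is the borrowed v. G#dim (G#–B–D) is not: scale degree 2 in F# major carries G#m (ii). In F# minor the chord on that degree is G#dim, so here it functions as ii°, borrowed from the parallel minor. But A (A–C#–E) is foreign: the diatonic iii on degree 3 is A#m, whereas A comes from F# minor. It is labeled bIII.

v, ii°, bIII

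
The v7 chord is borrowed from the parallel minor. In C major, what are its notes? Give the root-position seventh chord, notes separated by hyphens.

G-Bb-D-F

v7 is built on scale degree 5, which is G in both C major and its parallel. Stacking thirds in C minor on G gives G–Bb–D–F.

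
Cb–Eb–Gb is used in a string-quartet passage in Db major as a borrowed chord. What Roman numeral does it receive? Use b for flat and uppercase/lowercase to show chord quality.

bVII

The root Cb is the lowered 7th scale degree — diatonically Db major has C there. The diatonic chord on degree 7 would be Cdim (vii°), but Cb–Eb–Gb is the major chord from Db minor. As a borrowed chord it is labeled bVII.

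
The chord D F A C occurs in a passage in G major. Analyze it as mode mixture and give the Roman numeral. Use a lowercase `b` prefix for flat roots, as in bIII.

v7

D is scale degree 5 in G major. Diatonically G major has D (V) on that degree; D–F–A–C is instead the minor-seventh chord native to G minor, so it takes the label v7.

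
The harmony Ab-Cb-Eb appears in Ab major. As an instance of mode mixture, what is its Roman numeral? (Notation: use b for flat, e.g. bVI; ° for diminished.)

The root Ab is the diatonic 1st degree of Ab major; the borrowing shows in the chord quality. Diatonically Ab major has Ab (I) on that degree; Ab–Cb–Eb is instead the minor chord native to Ab minor, so it takes the label i.

i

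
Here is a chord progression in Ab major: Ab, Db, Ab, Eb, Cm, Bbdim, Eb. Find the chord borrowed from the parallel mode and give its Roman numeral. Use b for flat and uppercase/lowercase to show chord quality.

In Ab major the diatonic chords are Ab, Bbm, Cm, Db, Eb, Fm, Gdim. Ab, Db, Eb and Cm all belong to that set. Bbdim (Bb–Db–Fb) is not: scale degree 2 in Ab major carries Bbm (ii). In Ab minor the chord on that degree is Bbdim, so here it functions as ii°, borrowed from the parallel minor.

ii°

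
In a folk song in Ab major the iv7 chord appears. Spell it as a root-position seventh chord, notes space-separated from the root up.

iv7 is built on scale degree 4, which is Db in both Ab major and its parallel. Stacking thirds in Ab minor on Db gives Db–Fb–Ab–Cb.

Db Fb Ab Cb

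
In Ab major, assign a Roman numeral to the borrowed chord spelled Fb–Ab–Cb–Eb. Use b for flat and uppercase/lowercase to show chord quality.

bVImaj7

The root Fb is the lowered 6th scale degree — diatonically Ab major has F there. Fb–Ab–Cb–Eb is a major-seventh chord — the form found in Ab minor, not the diatonic vi (Fm). Borrowed into Ab major it is written bVImaj7.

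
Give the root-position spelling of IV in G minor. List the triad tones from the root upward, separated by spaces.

IV is built on scale degree 4, which is C in both G minor and its parallel. Stacking thirds in G major on C gives C–E–G.

C E G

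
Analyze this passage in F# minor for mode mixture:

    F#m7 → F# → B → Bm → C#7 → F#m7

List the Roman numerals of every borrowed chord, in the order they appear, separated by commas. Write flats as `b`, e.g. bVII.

I, IV

The diatonic triads in F# minor (with V from harmonic minor) are F#m, G#dim, A, Bm, C#, D, E. F#m7, Bm and C#7 all belong to that set. F# (F#–A#–C#) is not: scale degree 1 in F# minor carries F#m (i). In F# major the chord on that degree is F#, so here it functions as I, borrowed from the parallel major. But B (B–D#–F#) is foreign: the diatonic iv on degree 4 is Bm, whereas B comes from F# major. It is labeled IV.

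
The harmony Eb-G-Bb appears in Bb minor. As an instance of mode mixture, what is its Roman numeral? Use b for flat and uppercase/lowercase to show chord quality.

IV

Eb is scale degree 4 in Bb minor. The diatonic chord on degree 4 would be Ebm (iv), but Eb–G–Bb is the major chord from Bb major. As a borrowed chord it is labeled IV.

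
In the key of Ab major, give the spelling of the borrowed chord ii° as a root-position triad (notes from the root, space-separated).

The root, Bb, is scale degree 2 — the same note in Ab major and Ab minor; only the chord quality changes. Building the diminished chord from the parallel minor on Bb: Bb–Db–Fb.

Bb Db Fb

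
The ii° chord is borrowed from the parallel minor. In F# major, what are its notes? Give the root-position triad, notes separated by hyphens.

G#-B-D

The root, G#, is scale degree 2 — the same note in F# major and F# minor; only the chord quality changes. Building the diminished chord from the parallel minor on G#: G#–B–D.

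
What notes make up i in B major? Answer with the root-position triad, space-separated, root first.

B D F#

The root, B, is scale degree 1 — the same note in B major and B minor; only the chord quality changes. Stacking thirds in B minor on B gives B–D–F#.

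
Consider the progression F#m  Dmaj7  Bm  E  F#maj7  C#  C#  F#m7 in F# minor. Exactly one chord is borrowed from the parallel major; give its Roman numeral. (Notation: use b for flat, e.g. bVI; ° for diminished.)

The diatonic triads in F# minor (with V from harmonic minor) are F#m, G#dim, A, Bm, C#, D, E. Of the given chords, F#m, Dmaj7, Bm, E, C# and F#m7 are diatonic. But F#maj7 (F#–A#–C#–E#) is foreign: the diatonic i on degree 1 is F#m, whereas F#maj7 comes from F# major. It is labeled Imaj7.

Imaj7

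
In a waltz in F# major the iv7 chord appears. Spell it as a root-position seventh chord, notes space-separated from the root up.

B D F# A

iv7 is built on scale degree 4, which is B in both F# major and its parallel. Stacking thirds in F# minor on B gives B–D–F#–A.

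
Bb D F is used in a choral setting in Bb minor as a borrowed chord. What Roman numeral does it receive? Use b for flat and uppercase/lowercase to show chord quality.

The root Bb is the diatonic 1st degree of Bb minor; the borrowing shows in the chord quality. The diatonic chord on degree 1 would be Bbm (i), but Bb–D–F is the major chord from Bb major. As a borrowed chord it is labeled I.

I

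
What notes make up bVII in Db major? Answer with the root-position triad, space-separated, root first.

Cb Eb Gb

Scale degree 7 in Db major is C. bVII uses the lowered form, Cb, taken from Db minor. Stacking thirds in Db minor on Cb gives Cb–Eb–Gb.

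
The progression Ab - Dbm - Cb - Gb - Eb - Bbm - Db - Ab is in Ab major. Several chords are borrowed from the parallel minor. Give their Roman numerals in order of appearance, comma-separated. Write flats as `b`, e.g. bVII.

Ab major has the diatonic set Ab, Bbm, Cm, Db, Eb, Fm, Gdim. Ab, Eb, Bbm and Db are all diatonic. Dbm (Db–Fb–Ab) is not: scale degree 4 in Ab major carries Db (IV). In Ab minor the chord on that degree is Dbm, so here it functions as iv, borrowed from the parallel minor. Cb (Cb–Eb–Gb) is not: scale degree 3 in Ab major carries Cm (iii). In Ab minor the chord on that degree is Cb, so here it functions as bIII, borrowed from the parallel minor. Gb (Gb–Bb–Db) doesn't fit — on degree 7 Ab major would have Gdim (vii°). Gb is the degree-7 chord of Ab minor, so it is the borrowed bVII.

iv, bIII, bVII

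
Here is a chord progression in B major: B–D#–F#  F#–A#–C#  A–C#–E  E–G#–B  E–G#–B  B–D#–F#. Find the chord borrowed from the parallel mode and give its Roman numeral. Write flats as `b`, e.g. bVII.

bVII

In B major the diatonic chords are B, C#m, D#m, E, F#, G#m, A#dim. B–D#–F# = B, F#–A#–C# = F# and E–G#–B = E are all diatonic. A–C#–E doesn't fit — on degree 7 B major would have A#dim (vii°). A is the degree-7 chord of B minor, so it is the borrowed bVII.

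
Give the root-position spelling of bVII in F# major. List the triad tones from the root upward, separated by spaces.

E G# B

bVII is built on the lowered scale degree 7. In F# major degree 7 is E#; lowered it becomes E. Stacking thirds in F# minor on E gives E–G#–B.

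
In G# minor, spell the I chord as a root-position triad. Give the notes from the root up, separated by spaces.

G# B# D#

The root, G#, is scale degree 1 — the same note in G# minor and G# major; only the chord quality changes. Stacking thirds in G# major on G# gives G#–B#–D#.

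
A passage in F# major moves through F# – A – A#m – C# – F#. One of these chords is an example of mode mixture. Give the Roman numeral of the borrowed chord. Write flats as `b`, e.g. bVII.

The diatonic triads in F# major are F#, G#m, A#m, B, C#, D#m, E#dim. F#, A#m and C# all belong to that set. But A (A–C#–E) is foreign: the diatonic iii on degree 3 is A#m, whereas A comes from F# minor. It is labeled bIII.

bIII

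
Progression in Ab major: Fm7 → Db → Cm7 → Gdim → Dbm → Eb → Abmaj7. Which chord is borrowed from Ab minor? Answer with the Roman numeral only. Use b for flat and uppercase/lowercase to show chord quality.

iv

Ab major has the diatonic set Ab, Bbm, Cm, Db, Eb, Fm, Gdim. Fm7, Db, Cm7, Gdim, Eb and Abmaj7 are all diatonic. But Dbm (Db–Fb–Ab) is foreign: the diatonic IV on degree 4 is Db, whereas Dbm comes from Ab minor. It is labeled iv.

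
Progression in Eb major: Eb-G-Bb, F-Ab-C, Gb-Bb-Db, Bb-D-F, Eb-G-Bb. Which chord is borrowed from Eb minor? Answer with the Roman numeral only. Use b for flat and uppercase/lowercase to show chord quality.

In Eb major the diatonic chords are Eb, Fm, Gm, Ab, Bb, Cm, Ddim. Of the given chords, Eb–G–Bb = Eb, F–Ab–C = Fm and Bb–D–F = Bb are diatonic. Gb–Bb–Db is not: scale degree 3 in Eb major carries Gm (iii). In Eb minor the chord on that degree is Gb, so here it functions as bIII, borrowed from the parallel minor.

bIII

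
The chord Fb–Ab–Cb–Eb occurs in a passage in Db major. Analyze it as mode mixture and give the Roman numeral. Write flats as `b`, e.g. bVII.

In Db major scale degree 3 is F; Fb is its lowered form, from Db minor. The diatonic chord on degree 3 would be Fm (iii), but Fb–Ab–Cb–Eb is the major-seventh chord from Db minor. As a borrowed chord it is labeled bIIImaj7.

bIIImaj7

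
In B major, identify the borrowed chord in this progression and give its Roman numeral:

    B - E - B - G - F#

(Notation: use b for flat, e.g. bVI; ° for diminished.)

bVI

The diatonic triads in B major are B, C#m, D#m, E, F#, G#m, A#dim. Of the given chords, B, E and F# are diatonic. G (G–B–D) doesn't fit — on degree 6 B major would have G#m (vi). G is the degree-6 chord of B minor, so it is the borrowed bVI.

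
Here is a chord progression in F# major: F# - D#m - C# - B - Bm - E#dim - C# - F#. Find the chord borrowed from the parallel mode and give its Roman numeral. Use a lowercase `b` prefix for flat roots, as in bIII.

The diatonic triads in F# major are F#, G#m, A#m, B, C#, D#m, E#dim. F#, D#m, C#, B and E#dim are all diatonic. Bm (B–D–F#) is not: scale degree 4 in F# major carries B (IV). In F# minor the chord on that degree is Bm, so here it functions as iv, borrowed from the parallel minor.

iv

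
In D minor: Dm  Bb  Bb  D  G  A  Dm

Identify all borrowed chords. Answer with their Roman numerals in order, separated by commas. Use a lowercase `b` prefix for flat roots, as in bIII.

The diatonic triads in D minor (with V from harmonic minor) are Dm, Edim, F, Gm, A, Bb, C. Dm, Bb and A are all diatonic. D (D–F#–A) doesn't fit — on degree 1 D minor would have Dm (i). D is the degree-1 chord of D major, so it is the borrowed I. G (G–B–D) doesn't fit — on degree 4 D minor would have Gm (iv). G is the degree-4 chord of D major, so it is the borrowed IV.

I, IV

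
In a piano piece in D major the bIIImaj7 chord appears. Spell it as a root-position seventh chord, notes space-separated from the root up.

Scale degree 3 in D major is F#. bIIImaj7 uses the lowered form, F, taken from D minor. Building the major-seventh chord from the parallel minor on F: F–A–C–E.

F A C E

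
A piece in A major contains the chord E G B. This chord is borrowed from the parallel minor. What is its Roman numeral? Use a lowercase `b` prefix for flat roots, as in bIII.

E is scale degree 5 in A major. Diatonically A major has E (V) on that degree; E–G–B is instead the minor chord native to A minor, so it takes the label v.

v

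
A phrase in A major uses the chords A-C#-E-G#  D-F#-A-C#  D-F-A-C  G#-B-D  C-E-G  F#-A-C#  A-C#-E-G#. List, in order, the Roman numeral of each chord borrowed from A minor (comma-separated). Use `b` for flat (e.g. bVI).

iv7, bIII

A major has the diatonic set A, Bm, C#m, D, E, F#m, G#dim. A–C#–E–G# = Amaj7, D–F#–A–C# = Dmaj7, G#–B–D = G#dim and F#–A–C# = F#m are all diatonic. But D–F–A–C is foreign: the diatonic IV on degree 4 is D, whereas Dm7 comes from A minor. It is labeled iv7. C–E–G doesn't fit — on degree 3 A major would have C#m (iii). C is the degree-3 chord of A minor, so it is the borrowed bIII.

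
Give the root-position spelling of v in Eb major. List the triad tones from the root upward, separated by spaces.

The root, Bb, is scale degree 5 — the same note in Eb major and Eb minor; only the chord quality changes. In Eb minor the chord on Bb is Bb–Db–F.

Bb Db F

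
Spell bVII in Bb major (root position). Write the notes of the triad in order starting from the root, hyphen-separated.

The root of bVII is the lowered 7th degree: A becomes Ab. In Bb minor the chord on Ab is Ab–C–Eb.

Ab-C-Eb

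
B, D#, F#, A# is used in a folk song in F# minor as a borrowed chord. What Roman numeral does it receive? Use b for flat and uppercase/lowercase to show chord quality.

IVmaj7

B is scale degree 4 in F# minor. The diatonic chord on degree 4 would be Bm (iv), but B–D#–F#–A# is the major-seventh chord from F# major. As a borrowed chord it is labeled IVmaj7.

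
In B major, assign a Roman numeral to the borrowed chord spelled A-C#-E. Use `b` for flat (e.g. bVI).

The root A is the lowered 7th scale degree — diatonically B major has A# there. A–C#–E is a major chord — the form found in B minor, not the diatonic vii° (A#dim). Borrowed into B major it is written bVII.

bVII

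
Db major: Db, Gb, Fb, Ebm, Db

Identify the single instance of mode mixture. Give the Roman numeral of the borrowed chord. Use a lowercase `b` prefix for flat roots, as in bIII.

bIII

The diatonic triads in Db major are Db, Ebm, Fm, Gb, Ab, Bbm, Cdim. Db, Gb and Ebm all belong to that set. But Fb (Fb–Ab–Cb) is foreign: the diatonic iii on degree 3 is Fm, whereas Fb comes from Db minor. It is labeled bIII.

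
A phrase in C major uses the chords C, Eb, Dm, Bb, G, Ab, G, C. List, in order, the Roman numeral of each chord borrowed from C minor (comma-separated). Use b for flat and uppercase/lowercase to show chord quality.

The diatonic triads in C major are C, Dm, Em, F, G, Am, Bdim. C, Dm and G are all diatonic. But Eb (Eb–G–Bb) is foreign: the diatonic iii on degree 3 is Em, whereas Eb comes from C minor. It is labeled bIII. Bb (Bb–D–F) doesn't fit — on degree 7 C major would have Bdim (vii°). Bb is the degree-7 chord of C minor, so it is the borrowed bVII. Ab (Ab–C–Eb) doesn't fit — on degree 6 C major would have Am (vi). Ab is the degree-6 chord of C minor, so it is the borrowed bVI.

bIII, bVII, bVI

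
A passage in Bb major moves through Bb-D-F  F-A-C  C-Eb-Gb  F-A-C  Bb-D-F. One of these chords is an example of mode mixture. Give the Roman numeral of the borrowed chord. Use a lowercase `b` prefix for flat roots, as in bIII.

ii°

The diatonic triads in Bb major are Bb, Cm, Dm, Eb, F, Gm, Adim. Of the given chords, Bb–D–F = Bb and F–A–C = F are diatonic. C–Eb–Gb doesn't fit — on degree 2 Bb major would have Cm (ii). Cdim is the degree-2 chord of Bb minor, so it is the borrowed ii°.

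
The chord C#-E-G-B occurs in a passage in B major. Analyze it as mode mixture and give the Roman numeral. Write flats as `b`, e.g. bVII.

iiø7

The root C# is the diatonic 2nd degree of B major; the borrowing shows in the chord quality. C#–E–G–B is a half-diminished-seventh chord — the form found in B minor, not the diatonic ii (C#m). Borrowed into B major it is written iiø7.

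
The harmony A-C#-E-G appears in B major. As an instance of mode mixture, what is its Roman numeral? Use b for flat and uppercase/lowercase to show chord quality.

The root A is the lowered 7th scale degree — diatonically B major has A# there. A–C#–E–G is a dominant-seventh chord — the form found in B minor, not the diatonic vii° (A#dim). Borrowed into B major it is written bVII7.

bVII7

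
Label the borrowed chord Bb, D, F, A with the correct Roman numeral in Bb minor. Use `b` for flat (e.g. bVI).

Imaj7

The root Bb is the diatonic 1st degree of Bb minor; the borrowing shows in the chord quality. Diatonically Bb minor has Bbm (i) on that degree; Bb–D–F–A is instead the major-seventh chord native to Bb major, so it takes the label Imaj7.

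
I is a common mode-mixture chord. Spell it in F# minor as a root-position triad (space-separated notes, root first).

F# A# C#

The root, F#, is scale degree 1 — the same note in F# minor and F# major; only the chord quality changes. Building the major chord from the parallel major on F#: F#–A#–C#.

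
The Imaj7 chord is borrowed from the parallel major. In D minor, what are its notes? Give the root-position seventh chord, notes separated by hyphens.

D-F#-A-C#

Imaj7 is built on scale degree 1, which is D in both D minor and its parallel. Building the major-seventh chord from the parallel major on D: D–F#–A–C#.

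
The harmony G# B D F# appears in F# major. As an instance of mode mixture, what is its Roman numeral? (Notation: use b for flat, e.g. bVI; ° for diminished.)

iiø7

G# is scale degree 2 in F# major. Diatonically F# major has G#m (ii) on that degree; G#–B–D–F# is instead the half-diminished-seventh chord native to F# minor, so it takes the label iiø7.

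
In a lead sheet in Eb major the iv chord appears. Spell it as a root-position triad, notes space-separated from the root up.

Ab Cb Eb

iv is built on scale degree 4, which is Ab in both Eb major and its parallel. Stacking thirds in Eb minor on Ab gives Ab–Cb–Eb.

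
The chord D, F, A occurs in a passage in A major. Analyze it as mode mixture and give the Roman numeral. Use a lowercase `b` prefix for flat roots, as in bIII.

iv

The root D is the diatonic 4th degree of A major; the borrowing shows in the chord quality. Diatonically A major has D (IV) on that degree; D–F–A is instead the minor chord native to A minor, so it takes the label iv.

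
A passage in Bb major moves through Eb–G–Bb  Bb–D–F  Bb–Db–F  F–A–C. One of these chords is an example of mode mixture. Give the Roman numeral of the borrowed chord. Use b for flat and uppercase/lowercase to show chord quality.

In Bb major the diatonic chords are Bb, Cm, Dm, Eb, F, Gm, Adim. Eb–G–Bb = Eb, Bb–D–F = Bb and F–A–C = F are all diatonic. Bb–Db–F doesn't fit — on degree 1 Bb major would have Bb (I). Bbm is the degree-1 chord of Bb minor, so it is the borrowed i.

i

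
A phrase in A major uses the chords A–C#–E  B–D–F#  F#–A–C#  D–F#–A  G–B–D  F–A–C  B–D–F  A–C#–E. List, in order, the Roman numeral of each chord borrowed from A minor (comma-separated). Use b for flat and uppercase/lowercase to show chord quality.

The diatonic triads in A major are A, Bm, C#m, D, E, F#m, G#dim. A–C#–E = A, B–D–F# = Bm, F#–A–C# = F#m and D–F#–A = D all belong to that set. G–B–D is not: scale degree 7 in A major carries G#dim (vii°). In A minor the chord on that degree is G, so here it functions as bVII, borrowed from the parallel minor. But F–A–C is foreign: the diatonic vi on degree 6 is F#m, whereas F comes from A minor. It is labeled bVI. B–D–F doesn't fit — on degree 2 A major would have Bm (ii). Bdim is the degree-2 chord of A minor, so it is the borrowed ii°.

bVII, bVI, ii°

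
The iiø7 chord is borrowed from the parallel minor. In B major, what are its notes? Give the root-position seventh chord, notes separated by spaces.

iiø7 is built on scale degree 2, which is C# in both B major and its parallel. In B minor the chord on C# is C#–E–G–B.

C# E G B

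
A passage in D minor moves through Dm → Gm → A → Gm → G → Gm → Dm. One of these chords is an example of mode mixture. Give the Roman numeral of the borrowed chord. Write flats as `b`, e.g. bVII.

In D minor (with V from harmonic minor) the diatonic chords are Dm, Edim, F, Gm, A, Bb, C. Of the given chords, Dm, Gm and A are diatonic. G (G–B–D) doesn't fit — on degree 4 D minor would have Gm (iv). G is the degree-4 chord of D major, so it is the borrowed IV.

IV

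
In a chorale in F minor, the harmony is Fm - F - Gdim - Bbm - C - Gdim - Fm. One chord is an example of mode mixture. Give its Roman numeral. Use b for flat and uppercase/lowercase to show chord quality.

I

The diatonic triads in F minor (with V from harmonic minor) are Fm, Gdim, Ab, Bbm, C, Db, Eb. Fm, Gdim, Bbm and C all belong to that set. But F (F–A–C) is foreign: the diatonic i on degree 1 is Fm, whereas F comes from F major. It is labeled I.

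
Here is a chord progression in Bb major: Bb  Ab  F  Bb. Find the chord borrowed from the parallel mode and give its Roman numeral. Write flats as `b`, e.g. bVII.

bVII

Bb major has the diatonic set Bb, Cm, Dm, Eb, F, Gm, Adim. Of the given chords, Bb and F are diatonic. Ab (Ab–C–Eb) doesn't fit — on degree 7 Bb major would have Adim (vii°). Ab is the degree-7 chord of Bb minor, so it is the borrowed bVII.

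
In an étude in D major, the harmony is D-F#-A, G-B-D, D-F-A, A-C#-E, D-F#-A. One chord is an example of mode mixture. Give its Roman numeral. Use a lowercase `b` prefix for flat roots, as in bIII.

i

The diatonic triads in D major are D, Em, F#m, G, A, Bm, C#dim. D–F#–A = D, G–B–D = G and A–C#–E = A are all diatonic. D–F–A doesn't fit — on degree 1 D major would have D (I). Dm is the degree-1 chord of D minor, so it is the borrowed i.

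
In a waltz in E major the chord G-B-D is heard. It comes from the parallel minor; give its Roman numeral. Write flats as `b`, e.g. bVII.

bIII

The root G is the lowered 3rd scale degree — diatonically E major has G# there. Diatonically E major has G#m (iii) on that degree; G–B–D is instead the major chord native to E minor, so it takes the label bIII.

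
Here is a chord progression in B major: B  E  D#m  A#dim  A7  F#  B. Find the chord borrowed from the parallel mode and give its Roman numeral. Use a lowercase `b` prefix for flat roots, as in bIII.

bVII7

B major has the diatonic set B, C#m, D#m, E, F#, G#m, A#dim. B, E, D#m, A#dim and F# are all diatonic. A7 (A–C#–E–G) doesn't fit — on degree 7 B major would have A#dim (vii°). A7 is the degree-7 chord of B minor, so it is the borrowed bVII7.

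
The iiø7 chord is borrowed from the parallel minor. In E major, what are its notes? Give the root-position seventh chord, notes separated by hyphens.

The root, F#, is scale degree 2 — the same note in E major and E minor; only the chord quality changes. Building the half-diminished-seventh chord from the parallel minor on F#: F#–A–C–E.

F#-A-C-E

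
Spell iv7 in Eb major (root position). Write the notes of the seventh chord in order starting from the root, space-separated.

Ab Cb Eb Gb

The root, Ab, is scale degree 4 — the same note in Eb major and Eb minor; only the chord quality changes. Stacking thirds in Eb minor on Ab gives Ab–Cb–Eb–Gb.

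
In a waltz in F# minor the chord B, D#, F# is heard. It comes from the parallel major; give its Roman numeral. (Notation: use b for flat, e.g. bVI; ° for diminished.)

IV

The root B is the diatonic 4th degree of F# minor; the borrowing shows in the chord quality. B–D#–F# is a major chord — the form found in F# major, not the diatonic iv (Bm). Borrowed into F# minor it is written IV.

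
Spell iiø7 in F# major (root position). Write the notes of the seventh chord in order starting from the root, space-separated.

G# B D F#

The root, G#, is scale degree 2 — the same note in F# major and F# minor; only the chord quality changes. In F# minor the chord on G# is G#–B–D–F#.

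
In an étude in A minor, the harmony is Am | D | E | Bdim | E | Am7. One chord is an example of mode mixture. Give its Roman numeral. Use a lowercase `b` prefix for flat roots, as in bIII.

The diatonic triads in A minor (with V from harmonic minor) are Am, Bdim, C, Dm, E, F, G. Am, E, Bdim and Am7 all belong to that set. D (D–F#–A) doesn't fit — on degree 4 A minor would have Dm (iv). D is the degree-4 chord of A major, so it is the borrowed IV.

IV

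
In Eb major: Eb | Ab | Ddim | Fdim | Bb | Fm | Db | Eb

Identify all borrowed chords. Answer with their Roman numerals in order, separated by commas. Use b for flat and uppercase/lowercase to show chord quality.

ii°, bVII

The diatonic triads in Eb major are Eb, Fm, Gm, Ab, Bb, Cm, Ddim. Eb, Ab, Ddim, Bb and Fm are all diatonic. Fdim (F–Ab–Cb) doesn't fit — on degree 2 Eb major would have Fm (ii). Fdim is the degree-2 chord of Eb minor, so it is the borrowed ii°. Db (Db–F–Ab) doesn't fit — on degree 7 Eb major would have Ddim (vii°). Db is the degree-7 chord of Eb minor, so it is the borrowed bVII.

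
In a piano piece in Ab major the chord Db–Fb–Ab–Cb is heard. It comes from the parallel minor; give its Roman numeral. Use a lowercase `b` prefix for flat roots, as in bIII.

iv7

Db is scale degree 4 in Ab major. The diatonic chord on degree 4 would be Db (IV), but Db–Fb–Ab–Cb is the minor-seventh chord from Ab minor. As a borrowed chord it is labeled iv7.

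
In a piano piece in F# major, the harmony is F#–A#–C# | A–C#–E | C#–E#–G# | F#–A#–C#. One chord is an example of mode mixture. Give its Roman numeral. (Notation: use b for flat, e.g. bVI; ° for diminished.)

bIII

F# major has the diatonic set F#, G#m, A#m, B, C#, D#m, E#dim. F#–A#–C# = F# and C#–E#–G# = C# both belong to that set. A–C#–E doesn't fit — on degree 3 F# major would have A#m (iii). A is the degree-3 chord of F# minor, so it is the borrowed bIII.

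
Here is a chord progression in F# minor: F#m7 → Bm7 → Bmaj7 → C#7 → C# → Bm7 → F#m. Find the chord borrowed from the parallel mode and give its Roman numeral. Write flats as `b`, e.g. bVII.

IVmaj7

The diatonic triads in F# minor (with V from harmonic minor) are F#m, G#dim, A, Bm, C#, D, E. Of the given chords, F#m7, Bm7, C#7, C# and F#m are diatonic. Bmaj7 (B–D#–F#–A#) is not: scale degree 4 in F# minor carries Bm (iv). In F# major the chord on that degree is Bmaj7, so here it functions as IVmaj7, borrowed from the parallel major.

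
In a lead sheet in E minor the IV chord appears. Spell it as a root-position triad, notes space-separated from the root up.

The root, A, is scale degree 4 — the same note in E minor and E major; only the chord quality changes. Building the major chord from the parallel major on A: A–C#–E.

A C# E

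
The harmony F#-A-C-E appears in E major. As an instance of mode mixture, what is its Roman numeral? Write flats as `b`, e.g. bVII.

iiø7

The root F# is the diatonic 2nd degree of E major; the borrowing shows in the chord quality. Diatonically E major has F#m (ii) on that degree; F#–A–C–E is instead the half-diminished-seventh chord native to E minor, so it takes the label iiø7.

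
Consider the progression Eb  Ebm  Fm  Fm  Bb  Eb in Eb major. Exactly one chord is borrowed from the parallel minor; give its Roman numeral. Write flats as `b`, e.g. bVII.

i

Eb major has the diatonic set Eb, Fm, Gm, Ab, Bb, Cm, Ddim. Eb, Fm and Bb all belong to that set. Ebm (Eb–Gb–Bb) doesn't fit — on degree 1 Eb major would have Eb (I). Ebm is the degree-1 chord of Eb minor, so it is the borrowed i.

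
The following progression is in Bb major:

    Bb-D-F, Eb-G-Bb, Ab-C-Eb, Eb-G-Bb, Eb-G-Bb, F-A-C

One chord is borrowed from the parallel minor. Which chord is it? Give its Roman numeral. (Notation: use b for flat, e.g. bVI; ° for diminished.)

bVII

In Bb major the diatonic chords are Bb, Cm, Dm, Eb, F, Gm, Adim. Of the given chords, Bb–D–F = Bb, Eb–G–Bb = Eb and F–A–C = F are diatonic. Ab–C–Eb is not: scale degree 7 in Bb major carries Adim (vii°). In Bb minor the chord on that degree is Ab, so here it functions as bVII, borrowed from the parallel minor.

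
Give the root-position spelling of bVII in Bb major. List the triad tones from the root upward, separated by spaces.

Ab C Eb

bVII is built on the lowered scale degree 7. In Bb major degree 7 is A; lowered it becomes Ab. Building the major chord from the parallel minor on Ab: Ab–C–Eb.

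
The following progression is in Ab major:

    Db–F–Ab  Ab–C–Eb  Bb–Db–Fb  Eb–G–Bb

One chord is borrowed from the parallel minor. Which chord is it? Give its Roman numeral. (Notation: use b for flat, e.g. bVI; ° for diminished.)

Ab major has the diatonic set Ab, Bbm, Cm, Db, Eb, Fm, Gdim. Of the given chords, Db–F–Ab = Db, Ab–C–Eb = Ab and Eb–G–Bb = Eb are diatonic. Bb–Db–Fb doesn't fit — on degree 2 Ab major would have Bbm (ii). Bbdim is the degree-2 chord of Ab minor, so it is the borrowed ii°.

ii°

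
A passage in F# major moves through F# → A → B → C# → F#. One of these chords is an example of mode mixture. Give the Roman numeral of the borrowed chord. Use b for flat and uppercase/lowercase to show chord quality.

In F# major the diatonic chords are F#, G#m, A#m, B, C#, D#m, E#dim. Of the given chords, F#, B and C# are diatonic. A (A–C#–E) is not: scale degree 3 in F# major carries A#m (iii). In F# minor the chord on that degree is A, so here it functions as bIII, borrowed from the parallel minor.

bIII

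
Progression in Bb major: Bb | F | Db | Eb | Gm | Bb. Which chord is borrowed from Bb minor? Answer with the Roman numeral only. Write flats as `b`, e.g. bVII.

In Bb major the diatonic chords are Bb, Cm, Dm, Eb, F, Gm, Adim. Bb, F, Eb and Gm all belong to that set. But Db (Db–F–Ab) is foreign: the diatonic iii on degree 3 is Dm, whereas Db comes from Bb minor. It is labeled bIII.

bIII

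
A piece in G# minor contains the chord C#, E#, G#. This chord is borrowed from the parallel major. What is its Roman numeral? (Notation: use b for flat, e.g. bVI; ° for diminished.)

The root C# is the diatonic 4th degree of G# minor; the borrowing shows in the chord quality. Diatonically G# minor has C#m (iv) on that degree; C#–E#–G# is instead the major chord native to G# major, so it takes the label IV.

IV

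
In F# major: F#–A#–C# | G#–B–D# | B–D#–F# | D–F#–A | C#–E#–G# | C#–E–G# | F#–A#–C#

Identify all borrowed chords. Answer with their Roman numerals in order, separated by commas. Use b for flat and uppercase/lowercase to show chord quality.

bVI, v

The diatonic triads in F# major are F#, G#m, A#m, B, C#, D#m, E#dim. F#–A#–C# = F#, G#–B–D# = G#m, B–D#–F# = B and C#–E#–G# = C# are all diatonic. D–F#–A is not: scale degree 6 in F# major carries D#m (vi). In F# minor the chord on that degree is D, so here it functions as bVI, borrowed from the parallel minor. C#–E–G# is not: scale degree 5 in F# major carries C# (V). In F# minor the chord on that degree is C#m, so here it functions as v, borrowed from the parallel minor.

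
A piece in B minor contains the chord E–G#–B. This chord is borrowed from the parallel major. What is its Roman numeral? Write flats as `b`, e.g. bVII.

IV

The root E is the diatonic 4th degree of B minor; the borrowing shows in the chord quality. The diatonic chord on degree 4 would be Em (iv), but E–G#–B is the major chord from B major. As a borrowed chord it is labeled IV.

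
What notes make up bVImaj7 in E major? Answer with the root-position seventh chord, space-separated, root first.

bVImaj7 is built on the lowered scale degree 6. In E major degree 6 is C#; lowered it becomes C. Stacking thirds in E minor on C gives C–E–G–B.

C E G B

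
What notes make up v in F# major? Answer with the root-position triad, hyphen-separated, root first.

The root, C#, is scale degree 5 — the same note in F# major and F# minor; only the chord quality changes. Stacking thirds in F# minor on C# gives C#–E–G#.

C#-E-G#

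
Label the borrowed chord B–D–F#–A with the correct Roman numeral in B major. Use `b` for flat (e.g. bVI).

i7

The root B is the diatonic 1st degree of B major; the borrowing shows in the chord quality. Diatonically B major has B (I) on that degree; B–D–F#–A is instead the minor-seventh chord native to B minor, so it takes the label i7.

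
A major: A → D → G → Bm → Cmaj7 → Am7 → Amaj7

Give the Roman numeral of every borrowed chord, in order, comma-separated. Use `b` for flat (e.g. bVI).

A major has the diatonic set A, Bm, C#m, D, E, F#m, G#dim. Of the given chords, A, D, Bm and Amaj7 are diatonic. But G (G–B–D) is foreign: the diatonic vii° on degree 7 is G#dim, whereas G comes from A minor. It is labeled bVII. Cmaj7 (C–E–G–B) doesn't fit — on degree 3 A major would have C#m (iii). Cmaj7 is the degree-3 chord of A minor, so it is the borrowed bIIImaj7. Am7 (A–C–E–G) doesn't fit — on degree 1 A major would have A (I). Am7 is the degree-1 chord of A minor, so it is the borrowed i7.

bVII, bIIImaj7, i7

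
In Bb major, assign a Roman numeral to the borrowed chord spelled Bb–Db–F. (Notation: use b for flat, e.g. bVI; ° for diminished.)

The root Bb is the diatonic 1st degree of Bb major; the borrowing shows in the chord quality. The diatonic chord on degree 1 would be Bb (I), but Bb–Db–F is the minor chord from Bb minor. As a borrowed chord it is labeled i.

i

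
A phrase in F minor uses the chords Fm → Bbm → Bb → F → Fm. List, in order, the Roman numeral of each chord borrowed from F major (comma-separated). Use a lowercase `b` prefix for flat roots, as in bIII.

The diatonic triads in F minor (with V from harmonic minor) are Fm, Gdim, Ab, Bbm, C, Db, Eb. Fm and Bbm are both diatonic. Bb (Bb–D–F) is not: scale degree 4 in F minor carries Bbm (iv). In F major the chord on that degree is Bb, so here it functions as IV, borrowed from the parallel major. F (F–A–C) is not: scale degree 1 in F minor carries Fm (i). In F major the chord on that degree is F, so here it functions as I, borrowed from the parallel major.

IV, I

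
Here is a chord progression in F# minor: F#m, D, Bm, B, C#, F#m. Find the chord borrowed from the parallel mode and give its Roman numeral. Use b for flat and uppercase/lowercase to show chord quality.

In F# minor (with V from harmonic minor) the diatonic chords are F#m, G#dim, A, Bm, C#, D, E. F#m, D, Bm and C# are all diatonic. B (B–D#–F#) doesn't fit — on degree 4 F# minor would have Bm (iv). B is the degree-4 chord of F# major, so it is the borrowed IV.

IV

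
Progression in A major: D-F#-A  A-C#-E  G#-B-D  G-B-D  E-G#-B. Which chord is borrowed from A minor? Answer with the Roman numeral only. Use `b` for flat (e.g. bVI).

In A major the diatonic chords are A, Bm, C#m, D, E, F#m, G#dim. D–F#–A = D, A–C#–E = A, G#–B–D = G#dim and E–G#–B = E all belong to that set. G–B–D is not: scale degree 7 in A major carries G#dim (vii°). In A minor the chord on that degree is G, so here it functions as bVII, borrowed from the parallel minor.

bVII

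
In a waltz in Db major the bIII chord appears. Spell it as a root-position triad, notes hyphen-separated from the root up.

Scale degree 3 in Db major is F. bIII uses the lowered form, Fb, taken from Db minor. Building the major chord from the parallel minor on Fb: Fb–Ab–Cb.

Fb-Ab-Cb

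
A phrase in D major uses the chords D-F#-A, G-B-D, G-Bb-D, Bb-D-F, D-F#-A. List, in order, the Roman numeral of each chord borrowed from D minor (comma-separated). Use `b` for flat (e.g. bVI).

iv, bVI

D major has the diatonic set D, Em, F#m, G, A, Bm, C#dim. Of the given chords, D–F#–A = D and G–B–D = G are diatonic. G–Bb–D is not: scale degree 4 in D major carries G (IV). In D minor the chord on that degree is Gm, so here it functions as iv, borrowed from the parallel minor. Bb–D–F is not: scale degree 6 in D major carries Bm (vi). In D minor the chord on that degree is Bb, so here it functions as bVI, borrowed from the parallel minor.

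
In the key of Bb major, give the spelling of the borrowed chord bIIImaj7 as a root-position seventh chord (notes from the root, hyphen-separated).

The root of bIIImaj7 is the lowered 3rd degree: D becomes Db. Stacking thirds in Bb minor on Db gives Db–F–Ab–C.

Db-F-Ab-C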